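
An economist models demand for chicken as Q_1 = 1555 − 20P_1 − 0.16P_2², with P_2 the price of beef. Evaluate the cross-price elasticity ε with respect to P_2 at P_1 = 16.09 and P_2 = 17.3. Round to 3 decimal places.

-0.081

At P_1 = 16.09 and P_2 = 17.3: Q_1 = 1185.314.
∂Q_1/∂P_2 = -0.32P_2 = -0.32(17.3) = -5.5360.
ε = (∂Q_1/∂P_2)(P_2/Q_1) = -5.5360 × (17.3/1185.314) ≈ -0.081.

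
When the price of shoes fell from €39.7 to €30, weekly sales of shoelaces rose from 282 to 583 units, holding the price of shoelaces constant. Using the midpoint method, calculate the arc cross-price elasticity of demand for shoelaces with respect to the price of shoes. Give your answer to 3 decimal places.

-2.500

ΔQ_A = 583 − 282 = 301; ΔP_B = 30 − 39.7 = -9.7.
Midpoints: Q̄_A = 432.5, P̄_B = 34.85.
ε = (ΔQ_A/Q̄_A)/(ΔP_B/P̄_B) = (301/432.5)/(-9.7/34.85) ≈ -2.500.
ε < 0: shoelaces and shoes are complements.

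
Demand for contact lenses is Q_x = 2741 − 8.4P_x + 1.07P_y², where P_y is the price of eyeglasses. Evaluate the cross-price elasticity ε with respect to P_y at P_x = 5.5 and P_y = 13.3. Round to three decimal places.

At P_x = 5.5 and P_y = 13.3: Q_x = 2884.072.
∂Q_x/∂P_y = 2.14P_y = 2.14(13.3) = 28.4620.
ε = (∂Q_x/∂P_y)(P_y/Q_x) = 28.4620 × (13.3/2884.072) ≈ 0.131.
ε > 0: substitutes.

0.131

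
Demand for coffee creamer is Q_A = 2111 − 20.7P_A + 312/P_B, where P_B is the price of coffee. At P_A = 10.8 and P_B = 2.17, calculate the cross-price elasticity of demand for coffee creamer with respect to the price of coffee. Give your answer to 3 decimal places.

-0.071

At P_A = 10.8 and P_B = 2.17: Q_A = 2031.219.
∂Q_A/∂P_B = −312/P_B² = -66.2575.
ε = (∂Q_A/∂P_B)(P_B/Q_A) = -66.2575 × (2.17/2031.219) ≈ -0.071.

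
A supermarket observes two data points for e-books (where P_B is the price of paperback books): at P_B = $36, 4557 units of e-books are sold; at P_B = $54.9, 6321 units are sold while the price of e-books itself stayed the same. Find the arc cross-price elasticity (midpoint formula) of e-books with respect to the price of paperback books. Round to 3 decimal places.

ΔQ_A = 6321 − 4557 = 1764; ΔP_B = 54.9 − 36 = 18.9.
Midpoints: Q̄_A = 5439.0, P̄_B = 45.45.
ε = (ΔQ_A/Q̄_A)/(ΔP_B/P̄_B) = (1764/5439.0)/(18.9/45.45) ≈ 0.780.

0.780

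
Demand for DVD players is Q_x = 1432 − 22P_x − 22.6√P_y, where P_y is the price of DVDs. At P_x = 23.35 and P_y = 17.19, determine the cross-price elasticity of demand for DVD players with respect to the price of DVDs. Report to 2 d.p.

-0.06

At P_x = 23.35 and P_y = 17.19: Q_x = 824.599.
∂Q_x/∂P_y = -22.6/(2√P_y) = -22.6/(2√17.19) = -2.7255.
ε = (∂Q_x/∂P_y)(P_y/Q_x) = -2.7255 × (17.19/824.599) ≈ -0.06.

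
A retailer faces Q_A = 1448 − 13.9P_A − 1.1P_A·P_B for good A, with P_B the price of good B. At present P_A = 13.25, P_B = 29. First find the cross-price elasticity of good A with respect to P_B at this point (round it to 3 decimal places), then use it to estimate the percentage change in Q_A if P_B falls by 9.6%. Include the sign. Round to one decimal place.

4.8%

At P_A = 13.25, P_B = 29: Q_A = 841.15.
∂Q_A/∂P_B = -1.1P_A = -14.5750.
ε = (∂Q_A/∂P_B)(P_B/Q_A) = -14.5750 × 29/841.15 ≈ -0.502.
%ΔQ_A ≈ ε × %ΔP_B = -0.502 × (-9.6%) = 4.8%.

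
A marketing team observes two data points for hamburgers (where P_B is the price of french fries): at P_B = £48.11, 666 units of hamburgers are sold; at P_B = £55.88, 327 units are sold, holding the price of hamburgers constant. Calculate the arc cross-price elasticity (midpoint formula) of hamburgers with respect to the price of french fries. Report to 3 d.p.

ΔQ_A = 327 − 666 = -339; ΔP_B = 55.88 − 48.11 = 7.77.
Midpoints: Q̄_A = 496.5, P̄_B = 52.00.
ε = (ΔQ_A/Q̄_A)/(ΔP_B/P̄_B) = (-339/496.5)/(7.77/52.00) ≈ -4.569.

-4.569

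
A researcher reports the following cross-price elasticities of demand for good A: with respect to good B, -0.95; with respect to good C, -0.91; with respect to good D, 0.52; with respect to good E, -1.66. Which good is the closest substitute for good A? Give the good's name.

Substitutes have ε > 0. Among the positive values, 0.52 (good D) is largest.

good D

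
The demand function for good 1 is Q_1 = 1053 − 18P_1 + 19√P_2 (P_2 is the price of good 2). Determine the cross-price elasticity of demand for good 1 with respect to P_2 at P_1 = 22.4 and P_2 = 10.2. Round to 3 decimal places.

0.043

At P_1 = 22.4 and P_2 = 10.2: Q_1 = 710.481.
∂Q_1/∂P_2 = 19/(2√P_2) = 19/(2√10.2) = 2.9746.
ε = (∂Q_1/∂P_2)(P_2/Q_1) = 2.9746 × (10.2/710.481) ≈ 0.043.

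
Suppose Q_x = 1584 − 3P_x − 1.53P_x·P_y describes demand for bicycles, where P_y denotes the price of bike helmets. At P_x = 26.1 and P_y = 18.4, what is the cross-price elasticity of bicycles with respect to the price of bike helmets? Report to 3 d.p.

At P_x = 26.1 and P_y = 18.4: Q_x = 770.933.
∂Q_x/∂P_y = -1.53P_x = -1.53(26.1) = -39.9330.
ε = (∂Q_x/∂P_y)(P_y/Q_x) = -39.9330 × (18.4/770.933) ≈ -0.953.
ε < 0: complements.

-0.953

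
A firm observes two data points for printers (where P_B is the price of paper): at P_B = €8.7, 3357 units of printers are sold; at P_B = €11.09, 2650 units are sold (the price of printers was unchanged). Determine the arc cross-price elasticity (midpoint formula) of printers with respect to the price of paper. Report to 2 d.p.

ΔQ_A = 2650 − 3357 = -707; ΔP_B = 11.09 − 8.7 = 2.39.
Midpoints: Q̄_A = 3003.5, P̄_B = 9.89.
ε = (ΔQ_A/Q̄_A)/(ΔP_B/P̄_B) = (-707/3003.5)/(2.39/9.89) ≈ -0.97.

-0.97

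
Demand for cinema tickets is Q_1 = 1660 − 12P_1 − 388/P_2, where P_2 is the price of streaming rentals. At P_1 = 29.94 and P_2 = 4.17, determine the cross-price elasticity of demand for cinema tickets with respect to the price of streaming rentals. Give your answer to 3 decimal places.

0.077

At P_1 = 29.94 and P_2 = 4.17: Q_1 = 1207.674.
∂Q_1/∂P_2 = 388/P_2² = 22.3131.
ε = (∂Q_1/∂P_2)(P_2/Q_1) = 22.3131 × (4.17/1207.674) ≈ 0.077.
ε > 0: substitutes.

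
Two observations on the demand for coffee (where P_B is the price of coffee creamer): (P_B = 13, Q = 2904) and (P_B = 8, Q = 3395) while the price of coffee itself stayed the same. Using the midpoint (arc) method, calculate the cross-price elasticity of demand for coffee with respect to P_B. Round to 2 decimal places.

-0.33

ΔQ_A = 3395 − 2904 = 491; ΔP_B = 8 − 13 = -5.
Midpoints: Q̄_A = 3149.5, P̄_B = 10.50.
ε = (ΔQ_A/Q̄_A)/(ΔP_B/P̄_B) = (491/3149.5)/(-5/10.50) ≈ -0.33.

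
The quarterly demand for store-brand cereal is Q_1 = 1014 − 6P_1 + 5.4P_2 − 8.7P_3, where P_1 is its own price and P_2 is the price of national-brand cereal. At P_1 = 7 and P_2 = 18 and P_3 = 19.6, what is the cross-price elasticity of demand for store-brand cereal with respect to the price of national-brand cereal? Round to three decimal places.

0.108

At P_1 = 7 and P_2 = 18 and P_3 = 19.6: Q_1 = 898.68.
∂Q_1/∂P_2 = 5.4.
ε = (∂Q_1/∂P_2)(P_2/Q_1) = 5.4 × (18/898.68) ≈ 0.108.
Since ε > 0, store-brand cereal and national-brand cereal are substitutes.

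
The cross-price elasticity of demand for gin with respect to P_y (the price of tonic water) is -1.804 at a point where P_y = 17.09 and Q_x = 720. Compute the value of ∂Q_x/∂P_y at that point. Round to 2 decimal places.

-76.00

ε = (∂Q_x/∂P_y)·(P_y/Q_x) ⇒ ∂Q_x/∂P_y = ε·Q_x/P_y = -1.804 × 720/17.09 ≈ -76.00.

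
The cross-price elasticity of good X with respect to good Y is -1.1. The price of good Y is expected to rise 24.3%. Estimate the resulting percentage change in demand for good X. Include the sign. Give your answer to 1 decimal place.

-26.7%

%ΔQ ≈ ε × %ΔP of good Y = -1.1 × (24.3%) = -26.7%.
Demand for good X falls by about 26.7%.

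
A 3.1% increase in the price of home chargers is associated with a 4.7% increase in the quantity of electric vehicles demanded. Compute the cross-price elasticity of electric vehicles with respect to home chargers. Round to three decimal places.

ε = (%ΔQ of electric vehicles) / (%ΔP of home chargers) = (4.7%) / (3.1%) ≈ 1.516.
Positive cross-price elasticity: substitutes.

1.516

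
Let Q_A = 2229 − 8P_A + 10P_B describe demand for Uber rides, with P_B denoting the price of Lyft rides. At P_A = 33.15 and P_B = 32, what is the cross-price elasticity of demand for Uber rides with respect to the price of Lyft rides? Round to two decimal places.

At P_A = 33.15 and P_B = 32: Q_A = 2283.8.
∂Q_A/∂P_B = 10.
ε = (∂Q_A/∂P_B)(P_B/Q_A) = 10 × (32/2283.8) ≈ 0.14.
Since ε > 0, Uber rides and Lyft rides are substitutes.

0.14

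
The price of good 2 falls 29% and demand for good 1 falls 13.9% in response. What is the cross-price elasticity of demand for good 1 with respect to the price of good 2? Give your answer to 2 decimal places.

0.48

ε = (%ΔQ of good 1) / (%ΔP of good 2) = (-13.9%) / (-29%) ≈ 0.48.
Positive cross-price elasticity: substitutes.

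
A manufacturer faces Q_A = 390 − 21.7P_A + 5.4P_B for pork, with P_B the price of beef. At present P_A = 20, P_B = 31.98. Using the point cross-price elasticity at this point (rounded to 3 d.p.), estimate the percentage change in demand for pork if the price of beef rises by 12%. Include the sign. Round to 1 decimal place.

At P_A = 20, P_B = 31.98: Q_A = 128.692.
∂Q_A/∂P_B = 5.4.
ε = (∂Q_A/∂P_B)(P_B/Q_A) = 5.4000 × 31.98/128.692 ≈ 1.342.
%ΔQ_A ≈ ε × %ΔP_B = 1.342 × (12%) = 16.1%.

16.1%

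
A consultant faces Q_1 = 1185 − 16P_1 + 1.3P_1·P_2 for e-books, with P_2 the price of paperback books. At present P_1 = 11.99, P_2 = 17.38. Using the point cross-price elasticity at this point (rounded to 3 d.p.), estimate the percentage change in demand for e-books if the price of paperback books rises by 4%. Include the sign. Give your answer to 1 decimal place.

At P_1 = 11.99, P_2 = 17.38: Q_1 = 1264.062.
∂Q_1/∂P_2 = 1.3P_1 = 15.5870.
ε = (∂Q_1/∂P_2)(P_2/Q_1) = 15.5870 × 17.38/1264.062 ≈ 0.214.
%ΔQ_1 ≈ ε × %ΔP_2 = 0.214 × (4%) = 0.9%.

0.9%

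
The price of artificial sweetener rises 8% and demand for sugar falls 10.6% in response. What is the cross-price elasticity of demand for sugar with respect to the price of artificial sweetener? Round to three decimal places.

-1.325

ε = (%ΔQ of sugar) / (%ΔP of artificial sweetener) = (-10.6%) / (8%) ≈ -1.325.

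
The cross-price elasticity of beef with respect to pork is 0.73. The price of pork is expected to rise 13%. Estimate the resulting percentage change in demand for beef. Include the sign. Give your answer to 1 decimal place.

9.5%

%ΔQ ≈ ε × %ΔP of pork = 0.73 × (13%) = 9.5%.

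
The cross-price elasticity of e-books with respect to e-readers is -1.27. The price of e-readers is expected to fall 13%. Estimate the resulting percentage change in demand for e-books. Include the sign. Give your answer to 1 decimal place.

16.5%

%ΔQ ≈ ε × %ΔP of e-readers = -1.27 × (-13%) = 16.5%.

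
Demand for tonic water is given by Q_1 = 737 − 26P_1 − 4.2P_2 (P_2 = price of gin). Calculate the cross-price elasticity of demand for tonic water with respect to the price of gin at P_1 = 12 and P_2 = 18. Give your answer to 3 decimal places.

At P_1 = 12 and P_2 = 18: Q_1 = 349.4.
∂Q_1/∂P_2 = -4.2.
ε = (∂Q_1/∂P_2)(P_2/Q_1) = -4.2 × (18/349.4) ≈ -0.216.
Since ε < 0, tonic water and gin are complements.

-0.216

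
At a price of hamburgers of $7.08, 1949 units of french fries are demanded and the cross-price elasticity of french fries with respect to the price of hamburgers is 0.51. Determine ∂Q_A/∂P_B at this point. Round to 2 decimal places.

140.39

ε = (∂Q_A/∂P_B)·(P_B/Q_A) ⇒ ∂Q_A/∂P_B = ε·Q_A/P_B = 0.51 × 1949/7.08 ≈ 140.39.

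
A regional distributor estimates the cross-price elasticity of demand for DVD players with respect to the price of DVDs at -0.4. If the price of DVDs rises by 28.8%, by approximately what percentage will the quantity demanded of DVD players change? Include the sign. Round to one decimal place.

%ΔQ ≈ ε × %ΔP of DVDs = -0.4 × (28.8%) = -11.5%.

-11.5%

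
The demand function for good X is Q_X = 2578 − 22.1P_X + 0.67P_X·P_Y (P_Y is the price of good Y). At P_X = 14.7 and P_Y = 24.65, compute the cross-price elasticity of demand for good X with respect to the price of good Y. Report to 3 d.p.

At P_X = 14.7 and P_Y = 24.65: Q_X = 2495.908.
∂Q_X/∂P_Y = 0.67P_X = 0.67(14.7) = 9.8490.
ε = (∂Q_X/∂P_Y)(P_Y/Q_X) = 9.8490 × (24.65/2495.908) ≈ 0.097.
ε > 0: substitutes.

0.097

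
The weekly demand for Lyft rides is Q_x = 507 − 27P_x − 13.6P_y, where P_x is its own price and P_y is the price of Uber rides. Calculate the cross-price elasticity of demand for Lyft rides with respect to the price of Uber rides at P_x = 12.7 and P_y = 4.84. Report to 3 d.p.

-0.670

At P_x = 12.7 and P_y = 4.84: Q_x = 98.276.
∂Q_x/∂P_y = -13.6.
ε = (∂Q_x/∂P_y)(P_y/Q_x) = -13.6 × (4.84/98.276) ≈ -0.670.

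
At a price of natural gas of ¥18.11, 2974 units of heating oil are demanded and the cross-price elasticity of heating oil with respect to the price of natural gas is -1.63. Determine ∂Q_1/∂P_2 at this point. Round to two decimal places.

ε = (∂Q_1/∂P_2)·(P_2/Q_1) ⇒ ∂Q_1/∂P_2 = ε·Q_1/P_2 = -1.63 × 2974/18.11 ≈ -267.68.

-267.68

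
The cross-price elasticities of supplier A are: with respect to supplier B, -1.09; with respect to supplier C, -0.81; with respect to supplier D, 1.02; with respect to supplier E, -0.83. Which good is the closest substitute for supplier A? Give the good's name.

Substitutes have ε > 0. Among the positive values, 1.02 (supplier D) is largest.

supplier D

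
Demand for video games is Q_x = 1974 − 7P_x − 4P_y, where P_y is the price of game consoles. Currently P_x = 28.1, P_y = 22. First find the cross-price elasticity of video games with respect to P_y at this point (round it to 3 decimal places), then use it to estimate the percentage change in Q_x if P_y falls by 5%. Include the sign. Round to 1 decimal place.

At P_x = 28.1, P_y = 22: Q_x = 1689.3.
∂Q_x/∂P_y = -4.
ε = (∂Q_x/∂P_y)(P_y/Q_x) = -4.0000 × 22/1689.3 ≈ -0.052.
%ΔQ_x ≈ ε × %ΔP_y = -0.052 × (-5%) = 0.3%.

0.3%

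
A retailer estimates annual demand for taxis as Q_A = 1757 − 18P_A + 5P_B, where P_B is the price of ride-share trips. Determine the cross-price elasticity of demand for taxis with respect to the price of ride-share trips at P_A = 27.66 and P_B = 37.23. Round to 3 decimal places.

At P_A = 27.66 and P_B = 37.23: Q_A = 1445.27.
∂Q_A/∂P_B = 5.
ε = (∂Q_A/∂P_B)(P_B/Q_A) = 5 × (37.23/1445.27) ≈ 0.129.

0.129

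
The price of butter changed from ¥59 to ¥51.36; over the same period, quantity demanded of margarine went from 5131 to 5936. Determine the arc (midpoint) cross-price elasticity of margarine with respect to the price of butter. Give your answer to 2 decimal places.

ΔQ_A = 5936 − 5131 = 805; ΔP_B = 51.36 − 59 = -7.64.
Midpoints: Q̄_A = 5533.5, P̄_B = 55.18.
ε = (ΔQ_A/Q̄_A)/(ΔP_B/P̄_B) = (805/5533.5)/(-7.64/55.18) ≈ -1.05.

-1.05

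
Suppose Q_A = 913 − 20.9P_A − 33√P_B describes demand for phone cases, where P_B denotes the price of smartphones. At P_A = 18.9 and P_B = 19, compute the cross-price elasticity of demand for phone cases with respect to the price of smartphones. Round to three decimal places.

At P_A = 18.9 and P_B = 19: Q_A = 374.146.
∂Q_A/∂P_B = -33/(2√P_B) = -33/(2√19) = -3.7854.
ε = (∂Q_A/∂P_B)(P_B/Q_A) = -3.7854 × (19/374.146) ≈ -0.192.

-0.192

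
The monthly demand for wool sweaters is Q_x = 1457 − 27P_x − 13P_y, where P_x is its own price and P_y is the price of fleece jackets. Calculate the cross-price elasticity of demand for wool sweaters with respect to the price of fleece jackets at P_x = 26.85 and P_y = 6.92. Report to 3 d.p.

-0.140

At P_x = 26.85 and P_y = 6.92: Q_x = 642.09.
∂Q_x/∂P_y = -13.
ε = (∂Q_x/∂P_y)(P_y/Q_x) = -13 × (6.92/642.09) ≈ -0.140.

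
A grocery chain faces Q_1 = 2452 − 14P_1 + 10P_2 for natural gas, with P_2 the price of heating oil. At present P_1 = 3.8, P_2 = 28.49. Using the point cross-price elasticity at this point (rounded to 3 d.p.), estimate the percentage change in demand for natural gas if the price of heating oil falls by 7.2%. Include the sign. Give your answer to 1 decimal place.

-0.8%

At P_1 = 3.8, P_2 = 28.49: Q_1 = 2683.7.
∂Q_1/∂P_2 = 10.
ε = (∂Q_1/∂P_2)(P_2/Q_1) = 10.0000 × 28.49/2683.7 ≈ 0.106.
%ΔQ_1 ≈ ε × %ΔP_2 = 0.106 × (-7.2%) = -0.8%.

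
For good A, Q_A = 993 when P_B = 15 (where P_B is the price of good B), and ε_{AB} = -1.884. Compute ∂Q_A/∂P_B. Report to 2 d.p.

ε = (∂Q_A/∂P_B)·(P_B/Q_A) ⇒ ∂Q_A/∂P_B = ε·Q_A/P_B = -1.884 × 993/15 ≈ -124.72.

-124.72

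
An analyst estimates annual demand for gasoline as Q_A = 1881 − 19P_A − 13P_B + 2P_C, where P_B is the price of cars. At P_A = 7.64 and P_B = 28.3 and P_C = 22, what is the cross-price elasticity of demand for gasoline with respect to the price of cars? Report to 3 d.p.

At P_A = 7.64 and P_B = 28.3 and P_C = 22: Q_A = 1411.94.
∂Q_A/∂P_B = -13.
ε = (∂Q_A/∂P_B)(P_B/Q_A) = -13 × (28.3/1411.94) ≈ -0.261.
Since ε < 0, gasoline and cars are complements.

-0.261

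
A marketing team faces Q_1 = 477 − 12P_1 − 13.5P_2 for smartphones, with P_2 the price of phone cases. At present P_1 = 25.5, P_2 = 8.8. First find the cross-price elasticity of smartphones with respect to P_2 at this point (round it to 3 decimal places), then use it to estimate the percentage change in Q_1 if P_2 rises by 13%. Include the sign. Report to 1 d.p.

At P_1 = 25.5, P_2 = 8.8: Q_1 = 52.2.
∂Q_1/∂P_2 = -13.5.
ε = (∂Q_1/∂P_2)(P_2/Q_1) = -13.5000 × 8.8/52.2 ≈ -2.276.
%ΔQ_1 ≈ ε × %ΔP_2 = -2.276 × (13%) = -29.6%.

-29.6%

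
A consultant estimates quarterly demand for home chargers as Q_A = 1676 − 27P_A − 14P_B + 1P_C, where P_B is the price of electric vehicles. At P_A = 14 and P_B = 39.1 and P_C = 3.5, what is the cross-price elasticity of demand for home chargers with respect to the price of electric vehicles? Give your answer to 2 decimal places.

At P_A = 14 and P_B = 39.1 and P_C = 3.5: Q_A = 754.1.
∂Q_A/∂P_B = -14.
ε = (∂Q_A/∂P_B)(P_B/Q_A) = -14 × (39.1/754.1) ≈ -0.73.
Since ε < 0, home chargers and electric vehicles are complements.

-0.73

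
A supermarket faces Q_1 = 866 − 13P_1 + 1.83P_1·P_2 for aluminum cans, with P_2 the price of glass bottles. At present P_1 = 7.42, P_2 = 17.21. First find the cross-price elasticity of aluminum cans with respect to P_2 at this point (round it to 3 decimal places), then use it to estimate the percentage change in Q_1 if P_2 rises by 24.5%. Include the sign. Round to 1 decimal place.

At P_1 = 7.42, P_2 = 17.21: Q_1 = 1003.228.
∂Q_1/∂P_2 = 1.83P_1 = 13.5786.
ε = (∂Q_1/∂P_2)(P_2/Q_1) = 13.5786 × 17.21/1003.228 ≈ 0.233.
%ΔQ_1 ≈ ε × %ΔP_2 = 0.233 × (24.5%) = 5.7%.

5.7%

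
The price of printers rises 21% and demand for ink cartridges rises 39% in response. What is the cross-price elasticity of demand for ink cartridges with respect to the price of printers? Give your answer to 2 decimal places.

ε = (%ΔQ of ink cartridges) / (%ΔP of printers) = (39%) / (21%) ≈ 1.86.
Positive cross-price elasticity: substitutes.

1.86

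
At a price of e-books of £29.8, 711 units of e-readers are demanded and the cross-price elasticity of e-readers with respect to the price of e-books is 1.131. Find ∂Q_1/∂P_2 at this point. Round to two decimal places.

26.98

ε = (∂Q_1/∂P_2)·(P_2/Q_1) ⇒ ∂Q_1/∂P_2 = ε·Q_1/P_2 = 1.131 × 711/29.8 ≈ 26.98.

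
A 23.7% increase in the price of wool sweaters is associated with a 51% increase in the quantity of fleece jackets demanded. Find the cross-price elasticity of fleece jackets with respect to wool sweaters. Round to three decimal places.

ε = (%ΔQ of fleece jackets) / (%ΔP of wool sweaters) = (51%) / (23.7%) ≈ 2.152.

2.152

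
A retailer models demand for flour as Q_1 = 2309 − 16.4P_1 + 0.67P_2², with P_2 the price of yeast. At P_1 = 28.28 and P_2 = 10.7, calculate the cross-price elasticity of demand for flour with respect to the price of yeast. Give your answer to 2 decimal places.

At P_1 = 28.28 and P_2 = 10.7: Q_1 = 1921.916.
∂Q_1/∂P_2 = 1.34P_2 = 1.34(10.7) = 14.3380.
ε = (∂Q_1/∂P_2)(P_2/Q_1) = 14.3380 × (10.7/1921.916) ≈ 0.08.
ε > 0: substitutes.

0.08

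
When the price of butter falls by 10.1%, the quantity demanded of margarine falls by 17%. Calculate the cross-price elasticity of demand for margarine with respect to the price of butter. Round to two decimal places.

ε = (%ΔQ of margarine) / (%ΔP of butter) = (-17%) / (-10.1%) ≈ 1.68.

1.68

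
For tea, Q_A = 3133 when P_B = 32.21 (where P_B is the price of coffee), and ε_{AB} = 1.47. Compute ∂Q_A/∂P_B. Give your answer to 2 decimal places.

ε = (∂Q_A/∂P_B)·(P_B/Q_A) ⇒ ∂Q_A/∂P_B = ε·Q_A/P_B = 1.47 × 3133/32.21 ≈ 142.98.

142.98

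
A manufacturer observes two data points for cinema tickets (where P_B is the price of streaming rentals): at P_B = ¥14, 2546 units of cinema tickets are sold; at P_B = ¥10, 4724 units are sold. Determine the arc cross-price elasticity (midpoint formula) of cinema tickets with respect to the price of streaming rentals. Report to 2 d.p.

ΔQ_A = 4724 − 2546 = 2178; ΔP_B = 10 − 14 = -4.
Midpoints: Q̄_A = 3635.0, P̄_B = 12.00.
ε = (ΔQ_A/Q̄_A)/(ΔP_B/P̄_B) = (2178/3635.0)/(-4/12.00) ≈ -1.80.
ε < 0: cinema tickets and streaming rentals are complements.

-1.80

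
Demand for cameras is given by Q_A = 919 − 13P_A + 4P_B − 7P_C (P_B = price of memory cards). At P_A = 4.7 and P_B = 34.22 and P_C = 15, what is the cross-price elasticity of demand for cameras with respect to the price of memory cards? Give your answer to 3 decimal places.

At P_A = 4.7 and P_B = 34.22 and P_C = 15: Q_A = 889.78.
∂Q_A/∂P_B = 4.
ε = (∂Q_A/∂P_B)(P_B/Q_A) = 4 × (34.22/889.78) ≈ 0.154.
Since ε > 0, cameras and memory cards are substitutes.

0.154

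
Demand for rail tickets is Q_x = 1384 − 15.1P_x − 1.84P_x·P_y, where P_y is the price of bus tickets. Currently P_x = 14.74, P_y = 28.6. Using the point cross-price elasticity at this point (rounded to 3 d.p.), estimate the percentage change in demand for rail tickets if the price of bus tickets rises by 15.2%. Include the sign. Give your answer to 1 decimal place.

At P_x = 14.74, P_y = 28.6: Q_x = 385.748.
∂Q_x/∂P_y = -1.84P_x = -27.1216.
ε = (∂Q_x/∂P_y)(P_y/Q_x) = -27.1216 × 28.6/385.748 ≈ -2.011.
%ΔQ_x ≈ ε × %ΔP_y = -2.011 × (15.2%) = -30.6%.

-30.6%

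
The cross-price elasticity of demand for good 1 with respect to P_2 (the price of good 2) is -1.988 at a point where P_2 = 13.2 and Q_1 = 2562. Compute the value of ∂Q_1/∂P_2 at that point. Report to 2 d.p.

-385.85

ε = (∂Q_1/∂P_2)·(P_2/Q_1) ⇒ ∂Q_1/∂P_2 = ε·Q_1/P_2 = -1.988 × 2562/13.2 ≈ -385.85.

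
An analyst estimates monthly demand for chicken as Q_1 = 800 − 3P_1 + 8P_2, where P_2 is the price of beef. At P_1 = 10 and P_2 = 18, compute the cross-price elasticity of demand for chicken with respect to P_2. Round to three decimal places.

At P_1 = 10 and P_2 = 18: Q_1 = 914.
∂Q_1/∂P_2 = 8.
ε = (∂Q_1/∂P_2)(P_2/Q_1) = 8 × (18/914) ≈ 0.158.

0.158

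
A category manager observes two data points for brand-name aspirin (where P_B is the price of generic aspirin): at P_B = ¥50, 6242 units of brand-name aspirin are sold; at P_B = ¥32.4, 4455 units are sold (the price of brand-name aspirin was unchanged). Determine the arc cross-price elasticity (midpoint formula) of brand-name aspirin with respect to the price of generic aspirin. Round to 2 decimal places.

0.78

ΔQ_A = 4455 − 6242 = -1787; ΔP_B = 32.4 − 50 = -17.6.
Midpoints: Q̄_A = 5348.5, P̄_B = 41.20.
ε = (ΔQ_A/Q̄_A)/(ΔP_B/P̄_B) = (-1787/5348.5)/(-17.6/41.20) ≈ 0.78.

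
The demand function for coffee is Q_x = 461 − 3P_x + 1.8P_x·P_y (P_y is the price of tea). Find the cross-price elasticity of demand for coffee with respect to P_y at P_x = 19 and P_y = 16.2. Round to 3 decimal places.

At P_x = 19 and P_y = 16.2: Q_x = 958.04.
∂Q_x/∂P_y = 1.8P_x = 1.8(19) = 34.2000.
ε = (∂Q_x/∂P_y)(P_y/Q_x) = 34.2000 × (16.2/958.04) ≈ 0.578.
ε > 0: substitutes.

0.578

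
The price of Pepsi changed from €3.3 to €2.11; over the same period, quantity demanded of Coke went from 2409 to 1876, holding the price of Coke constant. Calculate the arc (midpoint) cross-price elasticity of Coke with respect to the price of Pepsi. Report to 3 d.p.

0.565

ΔQ_A = 1876 − 2409 = -533; ΔP_B = 2.11 − 3.3 = -1.19.
Midpoints: Q̄_A = 2142.5, P̄_B = 2.71.
ε = (ΔQ_A/Q̄_A)/(ΔP_B/P̄_B) = (-533/2142.5)/(-1.19/2.71) ≈ 0.565.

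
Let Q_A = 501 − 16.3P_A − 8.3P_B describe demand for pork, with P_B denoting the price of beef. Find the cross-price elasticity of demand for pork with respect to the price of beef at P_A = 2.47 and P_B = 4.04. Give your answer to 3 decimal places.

-0.078

At P_A = 2.47 and P_B = 4.04: Q_A = 427.207.
∂Q_A/∂P_B = -8.3.
ε = (∂Q_A/∂P_B)(P_B/Q_A) = -8.3 × (4.04/427.207) ≈ -0.078.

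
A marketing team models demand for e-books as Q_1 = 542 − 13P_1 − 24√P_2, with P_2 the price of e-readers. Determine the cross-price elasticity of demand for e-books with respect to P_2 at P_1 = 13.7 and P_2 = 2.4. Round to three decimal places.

-0.057

At P_1 = 13.7 and P_2 = 2.4: Q_1 = 326.719.
∂Q_1/∂P_2 = -24/(2√P_2) = -24/(2√2.4) = -7.7460.
ε = (∂Q_1/∂P_2)(P_2/Q_1) = -7.7460 × (2.4/326.719) ≈ -0.057.
ε < 0: complements.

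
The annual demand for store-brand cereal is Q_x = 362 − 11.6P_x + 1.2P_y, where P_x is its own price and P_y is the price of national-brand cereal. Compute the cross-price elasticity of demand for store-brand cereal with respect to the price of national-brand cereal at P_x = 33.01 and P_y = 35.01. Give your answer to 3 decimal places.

1.991

At P_x = 33.01 and P_y = 35.01: Q_x = 21.096.
∂Q_x/∂P_y = 1.2.
ε = (∂Q_x/∂P_y)(P_y/Q_x) = 1.2 × (35.01/21.096) ≈ 1.991.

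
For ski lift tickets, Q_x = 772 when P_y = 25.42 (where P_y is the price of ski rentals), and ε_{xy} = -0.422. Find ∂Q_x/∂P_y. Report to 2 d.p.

-12.82

ε = (∂Q_x/∂P_y)·(P_y/Q_x) ⇒ ∂Q_x/∂P_y = ε·Q_x/P_y = -0.422 × 772/25.42 ≈ -12.82.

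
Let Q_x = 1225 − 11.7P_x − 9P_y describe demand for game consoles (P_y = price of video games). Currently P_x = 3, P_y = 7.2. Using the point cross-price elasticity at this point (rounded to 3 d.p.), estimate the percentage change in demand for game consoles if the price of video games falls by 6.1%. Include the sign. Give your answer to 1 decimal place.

At P_x = 3, P_y = 7.2: Q_x = 1125.1.
∂Q_x/∂P_y = -9.
ε = (∂Q_x/∂P_y)(P_y/Q_x) = -9.0000 × 7.2/1125.1 ≈ -0.058.
%ΔQ_x ≈ ε × %ΔP_y = -0.058 × (-6.1%) = 0.4%.

0.4%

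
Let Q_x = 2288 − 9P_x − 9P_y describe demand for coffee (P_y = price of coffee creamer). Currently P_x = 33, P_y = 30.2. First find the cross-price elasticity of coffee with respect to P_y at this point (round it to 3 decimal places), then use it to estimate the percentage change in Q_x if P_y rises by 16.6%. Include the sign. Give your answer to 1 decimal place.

At P_x = 33, P_y = 30.2: Q_x = 1719.2.
∂Q_x/∂P_y = -9.
ε = (∂Q_x/∂P_y)(P_y/Q_x) = -9.0000 × 30.2/1719.2 ≈ -0.158.
%ΔQ_x ≈ ε × %ΔP_y = -0.158 × (16.6%) = -2.6%.

-2.6%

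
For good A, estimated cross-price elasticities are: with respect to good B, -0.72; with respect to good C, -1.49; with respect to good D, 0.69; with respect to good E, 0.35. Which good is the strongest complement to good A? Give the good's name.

good C

Complements have ε < 0. The most negative value is -1.49 (good C).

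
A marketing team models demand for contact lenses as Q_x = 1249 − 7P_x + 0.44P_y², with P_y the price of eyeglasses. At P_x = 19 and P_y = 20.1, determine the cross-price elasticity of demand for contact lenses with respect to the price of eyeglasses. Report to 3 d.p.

0.275

At P_x = 19 and P_y = 20.1: Q_x = 1293.764.
∂Q_x/∂P_y = 0.88P_y = 0.88(20.1) = 17.6880.
ε = (∂Q_x/∂P_y)(P_y/Q_x) = 17.6880 × (20.1/1293.764) ≈ 0.275.
ε > 0: substitutes.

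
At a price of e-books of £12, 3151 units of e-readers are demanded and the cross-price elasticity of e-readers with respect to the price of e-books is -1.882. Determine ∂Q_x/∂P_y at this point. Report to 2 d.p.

-494.18

ε = (∂Q_x/∂P_y)·(P_y/Q_x) ⇒ ∂Q_x/∂P_y = ε·Q_x/P_y = -1.882 × 3151/12 ≈ -494.18.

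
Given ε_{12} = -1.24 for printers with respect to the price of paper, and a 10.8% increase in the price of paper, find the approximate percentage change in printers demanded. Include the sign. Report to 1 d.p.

%ΔQ ≈ ε × %ΔP of paper = -1.24 × (10.8%) = -13.4%.

-13.4%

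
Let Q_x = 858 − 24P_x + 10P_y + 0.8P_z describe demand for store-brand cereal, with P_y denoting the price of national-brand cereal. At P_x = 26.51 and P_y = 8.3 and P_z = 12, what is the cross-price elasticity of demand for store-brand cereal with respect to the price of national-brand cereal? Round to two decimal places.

At P_x = 26.51 and P_y = 8.3 and P_z = 12: Q_x = 314.36.
∂Q_x/∂P_y = 10.
ε = (∂Q_x/∂P_y)(P_y/Q_x) = 10 × (8.3/314.36) ≈ 0.26.
Since ε > 0, store-brand cereal and national-brand cereal are substitutes.

0.26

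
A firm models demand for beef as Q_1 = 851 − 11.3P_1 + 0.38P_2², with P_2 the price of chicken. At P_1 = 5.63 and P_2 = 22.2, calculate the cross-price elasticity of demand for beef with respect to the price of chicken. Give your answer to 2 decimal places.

0.38

At P_1 = 5.63 and P_2 = 22.2: Q_1 = 974.660.
∂Q_1/∂P_2 = 0.76P_2 = 0.76(22.2) = 16.8720.
ε = (∂Q_1/∂P_2)(P_2/Q_1) = 16.8720 × (22.2/974.660) ≈ 0.38.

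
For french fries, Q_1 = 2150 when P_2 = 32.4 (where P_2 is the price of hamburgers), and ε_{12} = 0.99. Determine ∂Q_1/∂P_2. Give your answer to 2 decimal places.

65.69

ε = (∂Q_1/∂P_2)·(P_2/Q_1) ⇒ ∂Q_1/∂P_2 = ε·Q_1/P_2 = 0.99 × 2150/32.4 ≈ 65.69.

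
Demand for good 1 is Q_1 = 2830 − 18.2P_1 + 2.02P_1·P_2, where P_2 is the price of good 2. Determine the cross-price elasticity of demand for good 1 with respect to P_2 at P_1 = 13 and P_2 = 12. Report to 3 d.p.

0.108

At P_1 = 13 and P_2 = 12: Q_1 = 2908.52.
∂Q_1/∂P_2 = 2.02P_1 = 2.02(13) = 26.2600.
ε = (∂Q_1/∂P_2)(P_2/Q_1) = 26.2600 × (12/2908.52) ≈ 0.108.
ε > 0: substitutes.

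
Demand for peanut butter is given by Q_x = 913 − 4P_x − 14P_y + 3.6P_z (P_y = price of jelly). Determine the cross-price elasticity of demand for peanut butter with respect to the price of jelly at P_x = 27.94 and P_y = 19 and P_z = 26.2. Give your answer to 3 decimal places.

At P_x = 27.94 and P_y = 19 and P_z = 26.2: Q_x = 629.56.
∂Q_x/∂P_y = -14.
ε = (∂Q_x/∂P_y)(P_y/Q_x) = -14 × (19/629.56) ≈ -0.423.

-0.423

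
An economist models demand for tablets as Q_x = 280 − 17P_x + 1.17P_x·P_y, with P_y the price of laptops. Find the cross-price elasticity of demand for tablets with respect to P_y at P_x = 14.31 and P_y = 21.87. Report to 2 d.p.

0.91

At P_x = 14.31 and P_y = 21.87: Q_x = 402.893.
∂Q_x/∂P_y = 1.17P_x = 1.17(14.31) = 16.7427.
ε = (∂Q_x/∂P_y)(P_y/Q_x) = 16.7427 × (21.87/402.893) ≈ 0.91.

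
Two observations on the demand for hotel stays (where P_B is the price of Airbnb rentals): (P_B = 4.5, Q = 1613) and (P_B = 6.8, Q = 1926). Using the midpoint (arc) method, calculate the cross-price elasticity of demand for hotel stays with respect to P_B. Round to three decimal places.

0.435

ΔQ_A = 1926 − 1613 = 313; ΔP_B = 6.8 − 4.5 = 2.3.
Midpoints: Q̄_A = 1769.5, P̄_B = 5.65.
ε = (ΔQ_A/Q̄_A)/(ΔP_B/P̄_B) = (313/1769.5)/(2.3/5.65) ≈ 0.435.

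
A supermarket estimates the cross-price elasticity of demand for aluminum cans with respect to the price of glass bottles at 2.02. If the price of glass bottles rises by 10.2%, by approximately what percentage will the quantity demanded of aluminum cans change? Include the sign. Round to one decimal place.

20.6%

%ΔQ ≈ ε × %ΔP of glass bottles = 2.02 × (10.2%) = 20.6%.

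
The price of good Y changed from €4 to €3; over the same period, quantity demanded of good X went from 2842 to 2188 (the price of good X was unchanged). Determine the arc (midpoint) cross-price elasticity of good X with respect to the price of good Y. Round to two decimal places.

ΔQ_X = 2188 − 2842 = -654; ΔP_Y = 3 − 4 = -1.
Midpoints: Q̄_X = 2515.0, P̄_Y = 3.50.
ε = (ΔQ_X/Q̄_X)/(ΔP_Y/P̄_Y) = (-654/2515.0)/(-1/3.50) ≈ 0.91.

0.91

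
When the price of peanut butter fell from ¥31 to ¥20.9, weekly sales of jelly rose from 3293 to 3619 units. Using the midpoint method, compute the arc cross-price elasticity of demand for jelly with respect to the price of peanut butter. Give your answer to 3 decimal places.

-0.242

ΔQ_A = 3619 − 3293 = 326; ΔP_B = 20.9 − 31 = -10.1.
Midpoints: Q̄_A = 3456.0, P̄_B = 25.95.
ε = (ΔQ_A/Q̄_A)/(ΔP_B/P̄_B) = (326/3456.0)/(-10.1/25.95) ≈ -0.242.
ε < 0: jelly and peanut butter are complements.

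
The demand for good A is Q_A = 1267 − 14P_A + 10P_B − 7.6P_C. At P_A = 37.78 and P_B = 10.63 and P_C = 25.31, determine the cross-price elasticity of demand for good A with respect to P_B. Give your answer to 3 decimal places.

0.163

At P_A = 37.78 and P_B = 10.63 and P_C = 25.31: Q_A = 652.024.
∂Q_A/∂P_B = 10.
ε = (∂Q_A/∂P_B)(P_B/Q_A) = 10 × (10.63/652.024) ≈ 0.163.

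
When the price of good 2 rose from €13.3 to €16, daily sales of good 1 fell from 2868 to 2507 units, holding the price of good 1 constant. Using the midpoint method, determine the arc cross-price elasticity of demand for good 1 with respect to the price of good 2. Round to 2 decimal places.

ΔQ_1 = 2507 − 2868 = -361; ΔP_2 = 16 − 13.3 = 2.7.
Midpoints: Q̄_1 = 2687.5, P̄_2 = 14.65.
ε = (ΔQ_1/Q̄_1)/(ΔP_2/P̄_2) = (-361/2687.5)/(2.7/14.65) ≈ -0.73.

-0.73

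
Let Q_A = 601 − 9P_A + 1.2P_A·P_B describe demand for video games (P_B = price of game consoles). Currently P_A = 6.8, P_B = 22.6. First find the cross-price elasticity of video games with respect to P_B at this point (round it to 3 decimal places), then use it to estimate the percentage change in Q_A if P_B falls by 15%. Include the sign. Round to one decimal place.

-3.8%

At P_A = 6.8, P_B = 22.6: Q_A = 724.216.
∂Q_A/∂P_B = 1.2P_A = 8.1600.
ε = (∂Q_A/∂P_B)(P_B/Q_A) = 8.1600 × 22.6/724.216 ≈ 0.255.
%ΔQ_A ≈ ε × %ΔP_B = 0.255 × (-15%) = -3.8%.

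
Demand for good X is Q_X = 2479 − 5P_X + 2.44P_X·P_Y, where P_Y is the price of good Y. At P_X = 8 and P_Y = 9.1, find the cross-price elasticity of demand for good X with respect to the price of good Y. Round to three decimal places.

At P_X = 8 and P_Y = 9.1: Q_X = 2616.632.
∂Q_X/∂P_Y = 2.44P_X = 2.44(8) = 19.5200.
ε = (∂Q_X/∂P_Y)(P_Y/Q_X) = 19.5200 × (9.1/2616.632) ≈ 0.068.

0.068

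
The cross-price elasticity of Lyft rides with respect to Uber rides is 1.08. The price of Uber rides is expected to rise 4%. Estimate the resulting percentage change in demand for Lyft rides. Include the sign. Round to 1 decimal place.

%ΔQ ≈ ε × %ΔP of Uber rides = 1.08 × (4%) = 4.3%.

4.3%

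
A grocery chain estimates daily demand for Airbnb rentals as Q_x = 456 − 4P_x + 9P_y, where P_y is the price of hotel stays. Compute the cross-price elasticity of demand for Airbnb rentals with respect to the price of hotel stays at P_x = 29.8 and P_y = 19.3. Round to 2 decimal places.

At P_x = 29.8 and P_y = 19.3: Q_x = 510.5.
∂Q_x/∂P_y = 9.
ε = (∂Q_x/∂P_y)(P_y/Q_x) = 9 × (19.3/510.5) ≈ 0.34.

0.34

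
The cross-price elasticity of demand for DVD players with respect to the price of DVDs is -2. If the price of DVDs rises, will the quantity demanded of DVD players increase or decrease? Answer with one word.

decrease

ε < 0 and the price of DVDs rises, so the quantity of DVD players moves in the opposite direction: it decreases.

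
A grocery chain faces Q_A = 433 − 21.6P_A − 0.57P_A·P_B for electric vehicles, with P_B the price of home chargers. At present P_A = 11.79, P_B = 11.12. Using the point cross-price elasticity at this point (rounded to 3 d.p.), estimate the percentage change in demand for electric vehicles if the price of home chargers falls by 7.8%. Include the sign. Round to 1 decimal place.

5.6%

At P_A = 11.79, P_B = 11.12: Q_A = 103.606.
∂Q_A/∂P_B = -0.57P_A = -6.7203.
ε = (∂Q_A/∂P_B)(P_B/Q_A) = -6.7203 × 11.12/103.606 ≈ -0.721.
%ΔQ_A ≈ ε × %ΔP_B = -0.721 × (-7.8%) = 5.6%.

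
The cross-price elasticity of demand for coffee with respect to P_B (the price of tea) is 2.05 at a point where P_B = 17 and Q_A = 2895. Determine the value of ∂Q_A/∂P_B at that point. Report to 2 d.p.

ε = (∂Q_A/∂P_B)·(P_B/Q_A) ⇒ ∂Q_A/∂P_B = ε·Q_A/P_B = 2.05 × 2895/17 ≈ 349.10.

349.10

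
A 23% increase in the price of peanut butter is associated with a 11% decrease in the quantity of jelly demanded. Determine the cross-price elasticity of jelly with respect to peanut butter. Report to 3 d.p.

ε = (%ΔQ of jelly) / (%ΔP of peanut butter) = (-11%) / (23%) ≈ -0.478.
Negative cross-price elasticity: complements.

-0.478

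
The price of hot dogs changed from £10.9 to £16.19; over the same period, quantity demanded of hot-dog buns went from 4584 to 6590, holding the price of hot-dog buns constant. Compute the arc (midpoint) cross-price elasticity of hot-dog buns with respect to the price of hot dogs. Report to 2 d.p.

0.92

ΔQ_A = 6590 − 4584 = 2006; ΔP_B = 16.19 − 10.9 = 5.29.
Midpoints: Q̄_A = 5587.0, P̄_B = 13.55.
ε = (ΔQ_A/Q̄_A)/(ΔP_B/P̄_B) = (2006/5587.0)/(5.29/13.55) ≈ 0.92.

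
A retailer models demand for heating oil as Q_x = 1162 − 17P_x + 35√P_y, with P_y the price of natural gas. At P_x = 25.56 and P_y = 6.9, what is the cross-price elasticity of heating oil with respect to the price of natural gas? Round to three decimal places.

At P_x = 25.56 and P_y = 6.9: Q_x = 819.417.
∂Q_x/∂P_y = 35/(2√P_y) = 35/(2√6.9) = 6.6621.
ε = (∂Q_x/∂P_y)(P_y/Q_x) = 6.6621 × (6.9/819.417) ≈ 0.056.

0.056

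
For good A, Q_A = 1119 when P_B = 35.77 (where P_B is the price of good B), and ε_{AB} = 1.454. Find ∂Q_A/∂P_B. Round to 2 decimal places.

45.49

ε = (∂Q_A/∂P_B)·(P_B/Q_A) ⇒ ∂Q_A/∂P_B = ε·Q_A/P_B = 1.454 × 1119/35.77 ≈ 45.49.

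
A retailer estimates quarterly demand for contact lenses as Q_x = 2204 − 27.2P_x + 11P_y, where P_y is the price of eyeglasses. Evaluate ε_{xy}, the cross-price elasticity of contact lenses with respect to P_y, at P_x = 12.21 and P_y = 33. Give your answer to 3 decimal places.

At P_x = 12.21 and P_y = 33: Q_x = 2234.888.
∂Q_x/∂P_y = 11.
ε = (∂Q_x/∂P_y)(P_y/Q_x) = 11 × (33/2234.888) ≈ 0.162.
Since ε > 0, contact lenses and eyeglasses are substitutes.

0.162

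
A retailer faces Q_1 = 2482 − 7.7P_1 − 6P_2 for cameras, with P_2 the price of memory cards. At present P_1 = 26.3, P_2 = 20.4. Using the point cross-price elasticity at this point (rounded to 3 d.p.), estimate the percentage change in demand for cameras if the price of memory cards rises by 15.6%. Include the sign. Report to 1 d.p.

At P_1 = 26.3, P_2 = 20.4: Q_1 = 2157.09.
∂Q_1/∂P_2 = -6.
ε = (∂Q_1/∂P_2)(P_2/Q_1) = -6.0000 × 20.4/2157.09 ≈ -0.057.
%ΔQ_1 ≈ ε × %ΔP_2 = -0.057 × (15.6%) = -0.9%.

-0.9%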